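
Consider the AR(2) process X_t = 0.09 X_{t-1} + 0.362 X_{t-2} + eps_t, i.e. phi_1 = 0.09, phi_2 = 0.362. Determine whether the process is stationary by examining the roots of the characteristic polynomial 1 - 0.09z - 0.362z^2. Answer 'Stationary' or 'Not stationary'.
\text{Stationary}

The AR(p) characteristic polynomial is P(z) = 1 - 0.09z - 0.362z^2.
Stationarity requires all roots to lie outside the unit circle, i.e. |z| > 1 for every root.
Set 1 + (-0.09) z + (-0.362) z^2 = 0, i.e. a z^2 + b z + c = 0 with a = -0.362, b = -0.09, c = 1.
Discriminant D = b^2 - 4ac = (-0.09)^2 - 4*(-0.362)*1 = 0.0081 - (-1.448) = 1.4561.
D >= 0, so the roots are real: z = (-b +/- sqrt(D)) / (2a) = (0.09 +/- 1.20669) / (-0.724).
  z_1 = (0.09 + 1.20669) / (-0.724) = -1.791,   |z_1| = 1.791.
  z_2 = (0.09 - 1.20669) / (-0.724) = 1.5424,   |z_2| = 1.5424.
Moduli of all roots: 1.7910, 1.5424.
All moduli strictly greater than 1? Yes.
Verdict: Stationary.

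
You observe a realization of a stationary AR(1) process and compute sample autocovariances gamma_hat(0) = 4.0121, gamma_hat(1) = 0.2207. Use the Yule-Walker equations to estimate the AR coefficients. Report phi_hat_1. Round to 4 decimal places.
\hat\phi_{1} = 0.0550

The Yule-Walker equations for an AR(p) process read, in matrix form,
  Gamma_p phi = r_p,   with   (Gamma_p)_{ij} = gamma(|i - j|),
                       (r_p)_i = gamma(i),   i,j = 1..p.
Substitute the sample gammas (Toeplitz matrix and right-hand side of size 1):
  Gamma_p = [[4.0121]]
  r_p     = [0.2207]
With p = 1 this is the single equation gamma(0) phi_1 = gamma(1):
  phi_hat_1 = gamma(1) / gamma(0) = 0.2207 / 4.0121 = 0.0550.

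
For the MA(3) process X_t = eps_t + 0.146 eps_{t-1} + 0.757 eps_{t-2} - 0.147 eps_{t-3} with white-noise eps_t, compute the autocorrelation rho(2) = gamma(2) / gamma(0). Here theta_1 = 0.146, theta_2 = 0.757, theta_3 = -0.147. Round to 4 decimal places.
\rho(2) = 0.4552

For an MA(q) process with theta_0 = 1, the autocovariance is
  gamma(k) = sigma^2 * sum_{i=0..q-k} theta_i * theta_{i+k},
and rho(k) = gamma(k) / gamma(0). Sigma^2 cancels.
  numerator   = (1)*(0.757) + (0.146)*(-0.147) = 0.735538.
  denominator = (1)^2 + (0.146)^2 + (0.757)^2 + (-0.147)^2 = 1.615974.
  rho(2) = 0.735538 / 1.615974 = 0.4552.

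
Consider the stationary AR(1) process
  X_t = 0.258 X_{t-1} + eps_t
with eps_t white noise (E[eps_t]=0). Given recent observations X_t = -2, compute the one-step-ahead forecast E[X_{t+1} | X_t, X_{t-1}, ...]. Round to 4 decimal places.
E[X_{t+1} \mid \mathcal F_t] = -0.5160

For an AR(p) model X_t = c + sum_i phi_i X_{t-i} + eps_t, the
one-step-ahead conditional mean is
  E[X_{t+1} | X_t, ...] = c + sum_i phi_i X_{t+1-i}.
Substitute known values:
  E[X_{t+1} | ...] = (0.258) * (-2)
                   = -0.5160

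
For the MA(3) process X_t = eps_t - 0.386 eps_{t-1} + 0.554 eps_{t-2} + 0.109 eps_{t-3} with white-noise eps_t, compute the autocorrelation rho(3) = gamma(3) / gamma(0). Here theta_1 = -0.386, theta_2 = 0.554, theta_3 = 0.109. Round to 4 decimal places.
\rho(3) = 0.0743

For an MA(q) process with theta_0 = 1, the autocovariance is
  gamma(k) = sigma^2 * sum_{i=0..q-k} theta_i * theta_{i+k},
and rho(k) = gamma(k) / gamma(0). Sigma^2 cancels.
  numerator   = (1)*(0.109) = 0.109.
  denominator = (1)^2 + (-0.386)^2 + (0.554)^2 + (0.109)^2 = 1.467793.
  rho(3) = 0.109 / 1.467793 = 0.0743.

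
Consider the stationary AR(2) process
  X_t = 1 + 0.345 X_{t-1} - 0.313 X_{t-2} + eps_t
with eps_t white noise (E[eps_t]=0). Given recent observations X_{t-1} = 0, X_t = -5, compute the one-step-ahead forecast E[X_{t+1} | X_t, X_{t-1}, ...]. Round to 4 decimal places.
E[X_{t+1} \mid \mathcal F_t] = -0.7250

For an AR(p) model X_t = c + sum_i phi_i X_{t-i} + eps_t, the
one-step-ahead conditional mean is
  E[X_{t+1} | X_t, ...] = c + sum_i phi_i X_{t+1-i}.
Substitute known values:
  E[X_{t+1} | ...] = 1 + (0.345) * (-5) + (-0.313) * (0)
                   = -0.7250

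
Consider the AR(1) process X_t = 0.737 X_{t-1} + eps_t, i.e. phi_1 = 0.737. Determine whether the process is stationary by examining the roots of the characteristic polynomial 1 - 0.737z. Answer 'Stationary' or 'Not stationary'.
\text{Stationary}

The AR(p) characteristic polynomial is P(z) = 1 - 0.737z.
Stationarity requires all roots to lie outside the unit circle, i.e. |z| > 1 for every root.
This is linear in z: 1 + (-0.737) z = 0  =>  z = -1/(-0.737) = 1.356852,  |z| = 1.356852.
Moduli of all roots: 1.3569.
All moduli strictly greater than 1? Yes.
Verdict: Stationary.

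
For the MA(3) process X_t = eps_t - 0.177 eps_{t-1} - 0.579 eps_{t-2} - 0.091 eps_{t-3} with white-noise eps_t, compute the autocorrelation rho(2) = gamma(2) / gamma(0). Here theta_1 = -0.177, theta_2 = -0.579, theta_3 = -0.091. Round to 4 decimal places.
\rho(2) = -0.4094

For an MA(q) process with theta_0 = 1, the autocovariance is
  gamma(k) = sigma^2 * sum_{i=0..q-k} theta_i * theta_{i+k},
and rho(k) = gamma(k) / gamma(0). Sigma^2 cancels.
  numerator   = (1)*(-0.579) + (-0.177)*(-0.091) = -0.562893.
  denominator = (1)^2 + (-0.177)^2 + (-0.579)^2 + (-0.091)^2 = 1.374851.
  rho(2) = -0.562893 / 1.374851 = -0.4094.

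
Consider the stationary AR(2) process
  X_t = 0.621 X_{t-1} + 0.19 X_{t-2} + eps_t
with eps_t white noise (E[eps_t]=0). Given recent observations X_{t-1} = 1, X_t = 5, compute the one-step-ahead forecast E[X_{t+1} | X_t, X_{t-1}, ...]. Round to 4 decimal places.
E[X_{t+1} \mid \mathcal F_t] = 3.2950

For an AR(p) model X_t = c + sum_i phi_i X_{t-i} + eps_t, the
one-step-ahead conditional mean is
  E[X_{t+1} | X_t, ...] = c + sum_i phi_i X_{t+1-i}.
Substitute known values:
  E[X_{t+1} | ...] = (0.621) * (5) + (0.19) * (1)
                   = 3.2950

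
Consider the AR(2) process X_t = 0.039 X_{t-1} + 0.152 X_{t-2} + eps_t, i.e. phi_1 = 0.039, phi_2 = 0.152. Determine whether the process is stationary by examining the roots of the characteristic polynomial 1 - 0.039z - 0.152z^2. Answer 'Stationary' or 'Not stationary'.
\text{Stationary}

The AR(p) characteristic polynomial is P(z) = 1 - 0.039z - 0.152z^2.
Stationarity requires all roots to lie outside the unit circle, i.e. |z| > 1 for every root.
Set 1 + (-0.039) z + (-0.152) z^2 = 0, i.e. a z^2 + b z + c = 0 with a = -0.152, b = -0.039, c = 1.
Discriminant D = b^2 - 4ac = (-0.039)^2 - 4*(-0.152)*1 = 0.001521 - (-0.608) = 0.609521.
D >= 0, so the roots are real: z = (-b +/- sqrt(D)) / (2a) = (0.039 +/- 0.780718) / (-0.304).
  z_1 = (0.039 + 0.780718) / (-0.304) = -2.6964,   |z_1| = 2.6964.
  z_2 = (0.039 - 0.780718) / (-0.304) = 2.4399,   |z_2| = 2.4399.
Moduli of all roots: 2.6964, 2.4399.
All moduli strictly greater than 1? Yes.
Verdict: Stationary.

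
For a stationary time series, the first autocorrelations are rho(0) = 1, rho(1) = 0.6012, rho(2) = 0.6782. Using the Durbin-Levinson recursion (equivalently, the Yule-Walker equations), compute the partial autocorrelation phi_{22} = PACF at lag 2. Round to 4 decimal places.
\phi_{22} = 0.4961

The PACF at lag k is phi_{kk}, the last component of the solution
to the Yule-Walker system G_k phi = r_k where
  (G_k)_{ij} = rho(|i - j|), (r_k)_i = rho(i), i,j = 1..k.
Equivalently, Durbin-Levinson gives phi_{kk} iteratively:
  phi_{11} = rho(1)
  phi_{kk} = [rho(k) - sum_{j=1..k-1} phi_{k-1,j} rho(k-j)]
            / [1 - sum_{j=1..k-1} phi_{k-1,j} rho(j)],
  phi_{k,j} = phi_{k-1,j} - phi_{kk} phi_{k-1,k-j},  j = 1..k-1.
Step k = 1:
  phi_11 = rho(1) = 0.6012.
Step k = 2:
  phi_22 = [rho(2) - phi_11 rho(1)] / [1 - phi_11 rho(1)] = [0.6782 - (0.6012)(0.6012)] / [1 - (0.6012)(0.6012)]
         = 0.31675856 / 0.63855856 = 0.4961.
Therefore phi_{22} = 0.4961.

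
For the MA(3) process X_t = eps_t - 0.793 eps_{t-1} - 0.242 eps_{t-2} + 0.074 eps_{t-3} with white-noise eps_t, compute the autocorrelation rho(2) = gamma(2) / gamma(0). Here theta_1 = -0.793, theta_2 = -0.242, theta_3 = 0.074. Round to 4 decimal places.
\rho(2) = -0.1776

For an MA(q) process with theta_0 = 1, the autocovariance is
  gamma(k) = sigma^2 * sum_{i=0..q-k} theta_i * theta_{i+k},
and rho(k) = gamma(k) / gamma(0). Sigma^2 cancels.
  numerator   = (1)*(-0.242) + (-0.793)*(0.074) = -0.300682.
  denominator = (1)^2 + (-0.793)^2 + (-0.242)^2 + (0.074)^2 = 1.692889.
  rho(2) = -0.300682 / 1.692889 = -0.1776.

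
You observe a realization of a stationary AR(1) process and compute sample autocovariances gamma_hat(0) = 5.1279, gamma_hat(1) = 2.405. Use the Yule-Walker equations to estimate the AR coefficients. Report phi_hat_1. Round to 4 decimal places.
\hat\phi_{1} = 0.4690

The Yule-Walker equations for an AR(p) process read, in matrix form,
  Gamma_p phi = r_p,   with   (Gamma_p)_{ij} = gamma(|i - j|),
                       (r_p)_i = gamma(i),   i,j = 1..p.
Substitute the sample gammas (Toeplitz matrix and right-hand side of size 1):
  Gamma_p = [[5.1279]]
  r_p     = [2.405]
With p = 1 this is the single equation gamma(0) phi_1 = gamma(1):
  phi_hat_1 = gamma(1) / gamma(0) = 2.405 / 5.1279 = 0.4690.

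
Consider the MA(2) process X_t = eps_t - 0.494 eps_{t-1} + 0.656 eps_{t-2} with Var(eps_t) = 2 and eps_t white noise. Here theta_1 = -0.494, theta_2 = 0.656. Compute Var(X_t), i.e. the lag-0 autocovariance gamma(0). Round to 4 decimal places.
\gamma(0) = 3.3487

For an MA(q) process X_t = eps_t + sum_i theta_i eps_{t-i} with
Var(eps_t) = sigma^2, the variance is
  gamma(0) = sigma^2 * (1 + sum_i theta_i^2).
  sum_i theta_i^2 = (-0.494)^2 + (0.656)^2 = 0.244036 + 0.430336 = 0.674372.
  gamma(0) = 2 * (1 + 0.674372) = 2 * 1.674372 = 3.348744, which rounds to 3.3487.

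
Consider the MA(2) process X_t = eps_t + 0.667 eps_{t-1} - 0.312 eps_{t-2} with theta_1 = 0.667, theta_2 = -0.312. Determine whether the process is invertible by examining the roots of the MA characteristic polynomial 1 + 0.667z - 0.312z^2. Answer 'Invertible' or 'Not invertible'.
\text{Invertible}

The MA(q) characteristic polynomial is P(z) = 1 + 0.667z - 0.312z^2.
Invertibility requires all roots to lie outside the unit circle, i.e. |z| > 1 for every root.
Set 1 + (0.667) z + (-0.312) z^2 = 0, i.e. a z^2 + b z + c = 0 with a = -0.312, b = 0.667, c = 1.
Discriminant D = b^2 - 4ac = (0.667)^2 - 4*(-0.312)*1 = 0.444889 - (-1.248) = 1.692889.
D >= 0, so the roots are real: z = (-b +/- sqrt(D)) / (2a) = (-0.667 +/- 1.301111) / (-0.624).
  z_1 = (-0.667 + 1.301111) / (-0.624) = -1.0162,   |z_1| = 1.0162.
  z_2 = (-0.667 - 1.301111) / (-0.624) = 3.154,   |z_2| = 3.154.
Moduli of all roots: 1.0162, 3.1540.
All moduli strictly greater than 1? Yes.
Verdict: Invertible.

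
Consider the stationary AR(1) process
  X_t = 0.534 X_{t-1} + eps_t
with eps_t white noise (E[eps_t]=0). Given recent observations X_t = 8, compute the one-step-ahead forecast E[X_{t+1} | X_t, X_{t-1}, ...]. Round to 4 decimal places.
E[X_{t+1} \mid \mathcal F_t] = 4.2720

For an AR(p) model X_t = c + sum_i phi_i X_{t-i} + eps_t, the
one-step-ahead conditional mean is
  E[X_{t+1} | X_t, ...] = c + sum_i phi_i X_{t+1-i}.
Substitute known values:
  E[X_{t+1} | ...] = (0.534) * (8)
                   = 4.2720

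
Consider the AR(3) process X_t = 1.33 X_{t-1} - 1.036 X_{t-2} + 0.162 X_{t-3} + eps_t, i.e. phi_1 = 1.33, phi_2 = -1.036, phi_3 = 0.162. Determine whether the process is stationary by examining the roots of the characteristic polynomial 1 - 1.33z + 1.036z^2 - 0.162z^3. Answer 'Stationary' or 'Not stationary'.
\text{Stationary}

The AR(p) characteristic polynomial is P(z) = 1 - 1.33z + 1.036z^2 - 0.162z^3.
Stationarity requires all roots to lie outside the unit circle, i.e. |z| > 1 for every root.
Degree 3: look for a simple real root z0 first, then factor out (1 - z/z0) and solve the remaining quadratic.
Testing z0 = 5: P(5) = 1 + (-1.33)(5) + (1.036)(5)^2 + (-0.162)(5)^3
  = 1 + (-6.65) + (25.9) + (-20.25) = 0.  So z_0 = 5 is a root, |z_0| = 5.
Divide out the factor (1 - 0.2 z) = (1 - z/z0) (since 1/z0 = 0.2):
  P(z) = (1 - 0.2 z)(1 + (-1.13) z + (0.81) z^2)
  [check: z-coef -1.13 - (0.2) = -1.33; z^2-coef 0.81 - (0.2)(-1.13) = 1.036; z^3-coef -(0.2)(0.81) = -0.162.]
Remaining roots from the quadratic factor 1 + (-1.13) z + (0.81) z^2:
  Set 1 + (-1.13) z + (0.81) z^2 = 0, i.e. a z^2 + b z + c = 0 with a = 0.81, b = -1.13, c = 1.
  Discriminant D = b^2 - 4ac = (-1.13)^2 - 4*(0.81)*1 = 1.2769 - (3.24) = -1.9631.
  D < 0, so the roots are the complex-conjugate pair z = (-b +/- i sqrt(-D)) / (2a) = 0.6975 +/- 0.8649i.
  For a conjugate pair |z|^2 = z * conj(z) = (product of roots) = c/a = 1/(0.81) = 1.234568, so |z| = sqrt(1.234568) = 1.1111 for both roots.
Moduli of all roots: 5.0000, 1.1111, 1.1111.
All moduli strictly greater than 1? Yes.
Verdict: Stationary.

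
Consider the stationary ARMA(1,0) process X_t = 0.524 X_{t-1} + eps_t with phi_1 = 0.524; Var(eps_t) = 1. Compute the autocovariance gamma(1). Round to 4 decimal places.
\gamma(1) = 0.7223

Multiply the model equation by X_{t-k} and take expectations. With theta_0 = psi_0 = 1 and psi_j the MA(infinity) weights, this gives
  gamma(k) - sum_i phi_i gamma(k-i) = c_k,
  c_k = sigma^2 * sum_{j=k..q} theta_j psi_{j-k}   (c_k = 0 for k > q),
using gamma(-m) = gamma(m).
Pure AR (q = 0): c_0 = sigma^2 = 1, c_k = 0 for k >= 1.
Equations for k = 0 and k = 1 (AR order 1):
  gamma(0) = phi_1 gamma(1) + c_0
  gamma(1) = phi_1 gamma(0) + c_1
Substituting the second into the first: gamma(0) (1 - phi_1^2) = c_0 + phi_1 c_1, so
  gamma(0) = c_0 / (1 - phi_1^2) = 1 / (1 - (0.524)^2) = 1 / 0.725424 = 1.378504.
  gamma(1) = phi_1 gamma(0) = (0.524)(1.378504) = 0.722336.
Therefore gamma(1) = 0.7223 (to 4 decimal places).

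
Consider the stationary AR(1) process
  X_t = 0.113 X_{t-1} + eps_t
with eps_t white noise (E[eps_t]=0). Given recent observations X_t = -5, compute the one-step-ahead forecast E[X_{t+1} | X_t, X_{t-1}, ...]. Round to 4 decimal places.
E[X_{t+1} \mid \mathcal F_t] = -0.5650

For an AR(p) model X_t = c + sum_i phi_i X_{t-i} + eps_t, the
one-step-ahead conditional mean is
  E[X_{t+1} | X_t, ...] = c + sum_i phi_i X_{t+1-i}.
Substitute known values:
  E[X_{t+1} | ...] = (0.113) * (-5)
                   = -0.5650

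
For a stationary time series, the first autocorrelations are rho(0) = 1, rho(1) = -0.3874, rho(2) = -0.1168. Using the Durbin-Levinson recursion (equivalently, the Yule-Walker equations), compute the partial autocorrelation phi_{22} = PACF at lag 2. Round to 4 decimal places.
\phi_{22} = -0.3140

The PACF at lag k is phi_{kk}, the last component of the solution
to the Yule-Walker system G_k phi = r_k where
  (G_k)_{ij} = rho(|i - j|), (r_k)_i = rho(i), i,j = 1..k.
Equivalently, Durbin-Levinson gives phi_{kk} iteratively:
  phi_{11} = rho(1)
  phi_{kk} = [rho(k) - sum_{j=1..k-1} phi_{k-1,j} rho(k-j)]
            / [1 - sum_{j=1..k-1} phi_{k-1,j} rho(j)],
  phi_{k,j} = phi_{k-1,j} - phi_{kk} phi_{k-1,k-j},  j = 1..k-1.
Step k = 1:
  phi_11 = rho(1) = -0.3874.
Step k = 2:
  phi_22 = [rho(2) - phi_11 rho(1)] / [1 - phi_11 rho(1)] = [-0.1168 - (-0.3874)(-0.3874)] / [1 - (-0.3874)(-0.3874)]
         = -0.26687876 / 0.84992124 = -0.314.
Therefore phi_{22} = -0.3140.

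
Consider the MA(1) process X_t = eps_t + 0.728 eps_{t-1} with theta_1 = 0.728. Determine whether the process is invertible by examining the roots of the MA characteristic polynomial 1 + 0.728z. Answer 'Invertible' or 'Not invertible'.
\text{Invertible}

The MA(q) characteristic polynomial is P(z) = 1 + 0.728z.
Invertibility requires all roots to lie outside the unit circle, i.e. |z| > 1 for every root.
This is linear in z: 1 + (0.728) z = 0  =>  z = -1/(0.728) = -1.373626,  |z| = 1.373626.
Moduli of all roots: 1.3736.
All moduli strictly greater than 1? Yes.
Verdict: Invertible.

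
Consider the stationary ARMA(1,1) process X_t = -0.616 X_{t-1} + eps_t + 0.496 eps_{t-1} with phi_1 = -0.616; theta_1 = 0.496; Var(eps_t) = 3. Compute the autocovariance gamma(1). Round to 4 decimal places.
\gamma(1) = -0.4029

Multiply the model equation by X_{t-k} and take expectations. With theta_0 = psi_0 = 1 and psi_j the MA(infinity) weights, this gives
  gamma(k) - sum_i phi_i gamma(k-i) = c_k,
  c_k = sigma^2 * sum_{j=k..q} theta_j psi_{j-k}   (c_k = 0 for k > q),
using gamma(-m) = gamma(m).
psi-weights needed (psi_j = theta_j + sum_i phi_i psi_{j-i}):
  psi_1 = theta_1 + phi_1 = 0.496 + (-0.616) = -0.12
Right-hand sides:
  c_0 = sigma^2 (1 + theta_1 psi_1) = 3 * (1 + (0.496)(-0.12)) = 3 * 0.94048 = 2.82144
  c_1 = sigma^2 theta_1 = 3 * (0.496) = 1.488
  c_2 = 0
Equations for k = 0 and k = 1 (AR order 1):
  gamma(0) = phi_1 gamma(1) + c_0
  gamma(1) = phi_1 gamma(0) + c_1
Substituting the second into the first: gamma(0) (1 - phi_1^2) = c_0 + phi_1 c_1, so
  gamma(0) = (c_0 + phi_1 c_1) / (1 - phi_1^2) = (2.82144 + (-0.616)(1.488)) / (1 - (-0.616)^2) = 1.904832 / 0.620544 = 3.069616.
  gamma(1) = phi_1 gamma(0) + c_1 = (-0.616)(3.069616) + (1.488) = -0.402884.
Therefore gamma(1) = -0.4029 (to 4 decimal places).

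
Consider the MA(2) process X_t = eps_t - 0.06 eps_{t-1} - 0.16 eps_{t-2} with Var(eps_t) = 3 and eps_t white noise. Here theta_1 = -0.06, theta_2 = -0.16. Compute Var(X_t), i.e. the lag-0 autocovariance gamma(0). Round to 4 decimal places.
\gamma(0) = 3.0876

For an MA(q) process X_t = eps_t + sum_i theta_i eps_{t-i} with
Var(eps_t) = sigma^2, the variance is
  gamma(0) = sigma^2 * (1 + sum_i theta_i^2).
  sum_i theta_i^2 = (-0.06)^2 + (-0.16)^2 = 0.0036 + 0.0256 = 0.0292.
  gamma(0) = 3 * (1 + 0.0292) = 3 * 1.0292 = 3.0876.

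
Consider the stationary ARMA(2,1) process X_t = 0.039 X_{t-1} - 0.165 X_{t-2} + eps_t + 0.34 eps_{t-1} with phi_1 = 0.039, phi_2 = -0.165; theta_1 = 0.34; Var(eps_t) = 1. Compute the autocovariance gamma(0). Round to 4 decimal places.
\gamma(0) = 1.1715

Multiply the model equation by X_{t-k} and take expectations. With theta_0 = psi_0 = 1 and psi_j the MA(infinity) weights, this gives
  gamma(k) - sum_i phi_i gamma(k-i) = c_k,
  c_k = sigma^2 * sum_{j=k..q} theta_j psi_{j-k}   (c_k = 0 for k > q),
using gamma(-m) = gamma(m).
psi-weights needed (psi_j = theta_j + sum_i phi_i psi_{j-i}):
  psi_1 = theta_1 + phi_1 = 0.34 + (0.039) = 0.379
Right-hand sides:
  c_0 = sigma^2 (1 + theta_1 psi_1) = 1 * (1 + (0.34)(0.379)) = 1 * 1.12886 = 1.12886
  c_1 = sigma^2 theta_1 = 1 * (0.34) = 0.34
  c_2 = 0
Equations for k = 0, 1, 2 (AR order 2, c_2 = 0):
  (E0) gamma(0) = phi_1 gamma(1) + phi_2 gamma(2) + c_0
  (E1) gamma(1) = phi_1 gamma(0) + phi_2 gamma(1) + c_1
  (E2) gamma(2) = phi_1 gamma(1) + phi_2 gamma(0)
From (E1): gamma(1) = A gamma(0) + B with
  A = phi_1 / (1 - phi_2) = 0.039 / 1.165 = 0.033476,   B = c_1 / (1 - phi_2) = 0.34 / 1.165 = 0.291845.
Insert (E2) into (E0): gamma(0) (1 - phi_2^2) = phi_1 (1 + phi_2) gamma(1) + c_0.
  phi_1 (1 + phi_2) = (0.039)(0.835) = 0.032565,   1 - phi_2^2 = 0.972775.
Replace gamma(1) by A gamma(0) + B and collect gamma(0):
  gamma(0) [0.972775 - (0.032565)(0.033476)] = (0.032565)(0.291845) + 1.12886
  gamma(0) * 0.971685 = 1.138364
  gamma(0) = 1.138364 / 0.971685 = 1.171536.
Therefore gamma(0) = 1.1715 (to 4 decimal places).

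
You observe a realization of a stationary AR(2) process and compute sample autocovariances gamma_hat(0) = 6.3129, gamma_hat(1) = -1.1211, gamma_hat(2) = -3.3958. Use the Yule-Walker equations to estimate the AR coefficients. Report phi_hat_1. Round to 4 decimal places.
\hat\phi_{1} = -0.2820

The Yule-Walker equations for an AR(p) process read, in matrix form,
  Gamma_p phi = r_p,   with   (Gamma_p)_{ij} = gamma(|i - j|),
                       (r_p)_i = gamma(i),   i,j = 1..p.
Substitute the sample gammas (Toeplitz matrix and right-hand side of size 2):
  Gamma_p = [[6.3129, -1.1211], [-1.1211, 6.3129]]
  r_p     = [-1.1211, -3.3958]
Written out:
  6.3129 phi_1 - 1.1211 phi_2 = -1.1211
  -1.1211 phi_1 + 6.3129 phi_2 = -3.3958
Solve by Cramer's rule:
  det = gamma(0)^2 - gamma(1)^2 = (6.3129)^2 - (-1.1211)^2 = 39.85270641 - 1.25686521 = 38.5958412
  phi_hat_1 = [gamma(1) gamma(0) - gamma(1) gamma(2)] / det = [(-1.1211)(6.3129) - (-1.1211)(-3.3958)] / 38.5958412 = -10.88442357 / 38.5958412 = -0.282
  phi_hat_2 = [gamma(0) gamma(2) - gamma(1)^2] / det = [(6.3129)(-3.3958) - (-1.1211)^2] / 38.5958412 = -22.69421103 / 38.5958412 = -0.588
So phi_hat = [-0.2820, -0.5880].
Therefore phi_hat_1 = -0.2820.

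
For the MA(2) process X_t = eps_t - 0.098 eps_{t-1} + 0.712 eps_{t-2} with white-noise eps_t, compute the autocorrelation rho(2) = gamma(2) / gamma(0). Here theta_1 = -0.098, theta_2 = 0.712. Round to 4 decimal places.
\rho(2) = 0.4695

For an MA(q) process with theta_0 = 1, the autocovariance is
  gamma(k) = sigma^2 * sum_{i=0..q-k} theta_i * theta_{i+k},
and rho(k) = gamma(k) / gamma(0). Sigma^2 cancels.
  numerator   = (1)*(0.712) = 0.712.
  denominator = (1)^2 + (-0.098)^2 + (0.712)^2 = 1.516548.
  rho(2) = 0.712 / 1.516548 = 0.4695.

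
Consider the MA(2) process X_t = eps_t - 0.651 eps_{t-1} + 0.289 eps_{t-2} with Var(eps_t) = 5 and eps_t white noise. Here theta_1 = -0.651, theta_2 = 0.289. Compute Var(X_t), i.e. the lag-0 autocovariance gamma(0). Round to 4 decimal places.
\gamma(0) = 7.5366

For an MA(q) process X_t = eps_t + sum_i theta_i eps_{t-i} with
Var(eps_t) = sigma^2, the variance is
  gamma(0) = sigma^2 * (1 + sum_i theta_i^2).
  sum_i theta_i^2 = (-0.651)^2 + (0.289)^2 = 0.423801 + 0.083521 = 0.507322.
  gamma(0) = 5 * (1 + 0.507322) = 5 * 1.507322 = 7.53661, which rounds to 7.5366.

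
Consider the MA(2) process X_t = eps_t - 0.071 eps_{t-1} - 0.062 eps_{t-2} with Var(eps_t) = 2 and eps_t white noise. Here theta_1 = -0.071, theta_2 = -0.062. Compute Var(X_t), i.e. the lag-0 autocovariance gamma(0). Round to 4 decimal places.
\gamma(0) = 2.0178

For an MA(q) process X_t = eps_t + sum_i theta_i eps_{t-i} with
Var(eps_t) = sigma^2, the variance is
  gamma(0) = sigma^2 * (1 + sum_i theta_i^2).
  sum_i theta_i^2 = (-0.071)^2 + (-0.062)^2 = 0.005041 + 0.003844 = 0.008885.
  gamma(0) = 2 * (1 + 0.008885) = 2 * 1.008885 = 2.01777, which rounds to 2.0178.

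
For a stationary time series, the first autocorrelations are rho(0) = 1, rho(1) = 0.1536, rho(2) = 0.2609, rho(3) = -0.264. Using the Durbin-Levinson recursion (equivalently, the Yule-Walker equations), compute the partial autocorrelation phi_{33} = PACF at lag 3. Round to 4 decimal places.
\phi_{33} = -0.3610

The PACF at lag k is phi_{kk}, the last component of the solution
to the Yule-Walker system G_k phi = r_k where
  (G_k)_{ij} = rho(|i - j|), (r_k)_i = rho(i), i,j = 1..k.
Equivalently, Durbin-Levinson gives phi_{kk} iteratively:
  phi_{11} = rho(1)
  phi_{kk} = [rho(k) - sum_{j=1..k-1} phi_{k-1,j} rho(k-j)]
            / [1 - sum_{j=1..k-1} phi_{k-1,j} rho(j)],
  phi_{k,j} = phi_{k-1,j} - phi_{kk} phi_{k-1,k-j},  j = 1..k-1.
Step k = 1:
  phi_11 = rho(1) = 0.1536.
Step k = 2:
  phi_22 = [rho(2) - phi_11 rho(1)] / [1 - phi_11 rho(1)] = [0.2609 - (0.1536)(0.1536)] / [1 - (0.1536)(0.1536)]
         = 0.23730704 / 0.97640704 = 0.243041.
  Update: phi_21 = phi_11 - phi_22 phi_11 = 0.1536 - (0.243041)(0.1536) = 0.116269.
Step k = 3:
  phi_33 = [rho(3) - phi_21 rho(2) - phi_22 rho(1)] / [1 - phi_21 rho(1) - phi_22 rho(2)]
    numerator   = -0.264 - (0.116269)(0.2609) - (0.243041)(0.1536) = -0.33166567
    denominator = 1 - (0.116269)(0.1536) - (0.243041)(0.2609) = 0.91873168
  phi_33 = -0.33166567 / 0.91873168 = -0.361.
Therefore phi_{33} = -0.3610.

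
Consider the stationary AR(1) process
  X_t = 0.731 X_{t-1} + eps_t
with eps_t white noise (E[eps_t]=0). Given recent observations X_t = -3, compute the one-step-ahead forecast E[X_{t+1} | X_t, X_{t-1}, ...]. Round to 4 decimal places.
E[X_{t+1} \mid \mathcal F_t] = -2.1930

For an AR(p) model X_t = c + sum_i phi_i X_{t-i} + eps_t, the
one-step-ahead conditional mean is
  E[X_{t+1} | X_t, ...] = c + sum_i phi_i X_{t+1-i}.
Substitute known values:
  E[X_{t+1} | ...] = (0.731) * (-3)
                   = -2.1930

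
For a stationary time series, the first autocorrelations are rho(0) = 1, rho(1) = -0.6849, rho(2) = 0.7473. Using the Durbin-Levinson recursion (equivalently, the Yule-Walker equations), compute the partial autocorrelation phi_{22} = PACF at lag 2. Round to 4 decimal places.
\phi_{22} = 0.5240

The PACF at lag k is phi_{kk}, the last component of the solution
to the Yule-Walker system G_k phi = r_k where
  (G_k)_{ij} = rho(|i - j|), (r_k)_i = rho(i), i,j = 1..k.
Equivalently, Durbin-Levinson gives phi_{kk} iteratively:
  phi_{11} = rho(1)
  phi_{kk} = [rho(k) - sum_{j=1..k-1} phi_{k-1,j} rho(k-j)]
            / [1 - sum_{j=1..k-1} phi_{k-1,j} rho(j)],
  phi_{k,j} = phi_{k-1,j} - phi_{kk} phi_{k-1,k-j},  j = 1..k-1.
Step k = 1:
  phi_11 = rho(1) = -0.6849.
Step k = 2:
  phi_22 = [rho(2) - phi_11 rho(1)] / [1 - phi_11 rho(1)] = [0.7473 - (-0.6849)(-0.6849)] / [1 - (-0.6849)(-0.6849)]
         = 0.27821199 / 0.53091199 = 0.524.
Therefore phi_{22} = 0.5240.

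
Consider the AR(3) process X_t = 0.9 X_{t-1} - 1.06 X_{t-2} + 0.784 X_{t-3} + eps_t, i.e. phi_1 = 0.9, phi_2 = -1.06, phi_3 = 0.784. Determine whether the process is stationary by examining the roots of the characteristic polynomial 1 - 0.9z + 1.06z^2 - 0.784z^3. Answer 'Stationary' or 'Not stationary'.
\text{Stationary}

The AR(p) characteristic polynomial is P(z) = 1 - 0.9z + 1.06z^2 - 0.784z^3.
Stationarity requires all roots to lie outside the unit circle, i.e. |z| > 1 for every root.
Degree 3: look for a simple real root z0 first, then factor out (1 - z/z0) and solve the remaining quadratic.
Testing z0 = 1.25: P(1.25) = 1 + (-0.9)(1.25) + (1.06)(1.25)^2 + (-0.784)(1.25)^3
  = 1 + (-1.125) + (1.65625) + (-1.53125) = 0.  So z_0 = 1.25 is a root, |z_0| = 1.25.
Divide out the factor (1 - 0.8 z) = (1 - z/z0) (since 1/z0 = 0.8):
  P(z) = (1 - 0.8 z)(1 + (-0.1) z + (0.98) z^2)
  [check: z-coef -0.1 - (0.8) = -0.9; z^2-coef 0.98 - (0.8)(-0.1) = 1.06; z^3-coef -(0.8)(0.98) = -0.784.]
Remaining roots from the quadratic factor 1 + (-0.1) z + (0.98) z^2:
  Set 1 + (-0.1) z + (0.98) z^2 = 0, i.e. a z^2 + b z + c = 0 with a = 0.98, b = -0.1, c = 1.
  Discriminant D = b^2 - 4ac = (-0.1)^2 - 4*(0.98)*1 = 0.01 - (3.92) = -3.91.
  D < 0, so the roots are the complex-conjugate pair z = (-b +/- i sqrt(-D)) / (2a) = 0.051 +/- 1.0089i.
  For a conjugate pair |z|^2 = z * conj(z) = (product of roots) = c/a = 1/(0.98) = 1.020408, so |z| = sqrt(1.020408) = 1.0102 for both roots.
Moduli of all roots: 1.2500, 1.0102, 1.0102.
All moduli strictly greater than 1? Yes.
Verdict: Stationary.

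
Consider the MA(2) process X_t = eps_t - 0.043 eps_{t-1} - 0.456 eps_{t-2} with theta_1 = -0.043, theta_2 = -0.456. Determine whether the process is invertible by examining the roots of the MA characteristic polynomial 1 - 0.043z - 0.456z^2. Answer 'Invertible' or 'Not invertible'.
\text{Invertible}

The MA(q) characteristic polynomial is P(z) = 1 - 0.043z - 0.456z^2.
Invertibility requires all roots to lie outside the unit circle, i.e. |z| > 1 for every root.
Set 1 + (-0.043) z + (-0.456) z^2 = 0, i.e. a z^2 + b z + c = 0 with a = -0.456, b = -0.043, c = 1.
Discriminant D = b^2 - 4ac = (-0.043)^2 - 4*(-0.456)*1 = 0.001849 - (-1.824) = 1.825849.
D >= 0, so the roots are real: z = (-b +/- sqrt(D)) / (2a) = (0.043 +/- 1.35124) / (-0.912).
  z_1 = (0.043 + 1.35124) / (-0.912) = -1.5288,   |z_1| = 1.5288.
  z_2 = (0.043 - 1.35124) / (-0.912) = 1.4345,   |z_2| = 1.4345.
Moduli of all roots: 1.5288, 1.4345.
All moduli strictly greater than 1? Yes.
Verdict: Invertible.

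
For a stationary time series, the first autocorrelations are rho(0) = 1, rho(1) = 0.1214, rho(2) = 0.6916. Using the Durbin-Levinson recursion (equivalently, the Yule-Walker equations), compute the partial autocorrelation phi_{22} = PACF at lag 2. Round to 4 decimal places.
\phi_{22} = 0.6870

The PACF at lag k is phi_{kk}, the last component of the solution
to the Yule-Walker system G_k phi = r_k where
  (G_k)_{ij} = rho(|i - j|), (r_k)_i = rho(i), i,j = 1..k.
Equivalently, Durbin-Levinson gives phi_{kk} iteratively:
  phi_{11} = rho(1)
  phi_{kk} = [rho(k) - sum_{j=1..k-1} phi_{k-1,j} rho(k-j)]
            / [1 - sum_{j=1..k-1} phi_{k-1,j} rho(j)],
  phi_{k,j} = phi_{k-1,j} - phi_{kk} phi_{k-1,k-j},  j = 1..k-1.
Step k = 1:
  phi_11 = rho(1) = 0.1214.
Step k = 2:
  phi_22 = [rho(2) - phi_11 rho(1)] / [1 - phi_11 rho(1)] = [0.6916 - (0.1214)(0.1214)] / [1 - (0.1214)(0.1214)]
         = 0.67686204 / 0.98526204 = 0.687.
Therefore phi_{22} = 0.6870.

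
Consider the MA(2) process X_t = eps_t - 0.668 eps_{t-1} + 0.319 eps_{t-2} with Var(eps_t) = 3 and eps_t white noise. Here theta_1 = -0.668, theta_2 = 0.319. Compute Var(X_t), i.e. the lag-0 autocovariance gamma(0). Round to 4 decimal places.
\gamma(0) = 4.6440

For an MA(q) process X_t = eps_t + sum_i theta_i eps_{t-i} with
Var(eps_t) = sigma^2, the variance is
  gamma(0) = sigma^2 * (1 + sum_i theta_i^2).
  sum_i theta_i^2 = (-0.668)^2 + (0.319)^2 = 0.446224 + 0.101761 = 0.547985.
  gamma(0) = 3 * (1 + 0.547985) = 3 * 1.547985 = 4.643955, which rounds to 4.6440.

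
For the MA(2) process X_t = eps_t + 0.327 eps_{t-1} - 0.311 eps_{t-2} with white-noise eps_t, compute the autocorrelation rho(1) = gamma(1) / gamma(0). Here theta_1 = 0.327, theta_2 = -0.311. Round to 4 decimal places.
\rho(1) = 0.1872

For an MA(q) process with theta_0 = 1, the autocovariance is
  gamma(k) = sigma^2 * sum_{i=0..q-k} theta_i * theta_{i+k},
and rho(k) = gamma(k) / gamma(0). Sigma^2 cancels.
  numerator   = (1)*(0.327) + (0.327)*(-0.311) = 0.225303.
  denominator = (1)^2 + (0.327)^2 + (-0.311)^2 = 1.20365.
  rho(1) = 0.225303 / 1.20365 = 0.1872.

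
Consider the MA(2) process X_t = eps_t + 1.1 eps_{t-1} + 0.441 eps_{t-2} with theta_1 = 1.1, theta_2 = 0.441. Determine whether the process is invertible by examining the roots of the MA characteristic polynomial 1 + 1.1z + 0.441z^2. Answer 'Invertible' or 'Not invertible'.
\text{Invertible}

The MA(q) characteristic polynomial is P(z) = 1 + 1.1z + 0.441z^2.
Invertibility requires all roots to lie outside the unit circle, i.e. |z| > 1 for every root.
Set 1 + (1.1) z + (0.441) z^2 = 0, i.e. a z^2 + b z + c = 0 with a = 0.441, b = 1.1, c = 1.
Discriminant D = b^2 - 4ac = (1.1)^2 - 4*(0.441)*1 = 1.21 - (1.764) = -0.554.
D < 0, so the roots are the complex-conjugate pair z = (-b +/- i sqrt(-D)) / (2a) = -1.2472 +/- 0.8439i.
For a conjugate pair |z|^2 = z * conj(z) = (product of roots) = c/a = 1/(0.441) = 2.267574, so |z| = sqrt(2.267574) = 1.5058 for both roots.
Moduli of all roots: 1.5058, 1.5058.
All moduli strictly greater than 1? Yes.
Verdict: Invertible.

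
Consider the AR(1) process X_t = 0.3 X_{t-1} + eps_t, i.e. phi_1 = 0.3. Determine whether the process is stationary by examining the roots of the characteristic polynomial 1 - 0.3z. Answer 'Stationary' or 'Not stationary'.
\text{Stationary}

The AR(p) characteristic polynomial is P(z) = 1 - 0.3z.
Stationarity requires all roots to lie outside the unit circle, i.e. |z| > 1 for every root.
This is linear in z: 1 + (-0.3) z = 0  =>  z = -1/(-0.3) = 3.333333,  |z| = 3.333333.
Moduli of all roots: 3.3333.
All moduli strictly greater than 1? Yes.
Verdict: Stationary.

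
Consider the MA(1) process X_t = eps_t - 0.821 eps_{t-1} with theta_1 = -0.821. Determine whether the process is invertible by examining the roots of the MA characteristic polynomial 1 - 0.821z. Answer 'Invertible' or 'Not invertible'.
\text{Invertible}

The MA(q) characteristic polynomial is P(z) = 1 - 0.821z.
Invertibility requires all roots to lie outside the unit circle, i.e. |z| > 1 for every root.
This is linear in z: 1 + (-0.821) z = 0  =>  z = -1/(-0.821) = 1.218027,  |z| = 1.218027.
Moduli of all roots: 1.2180.
All moduli strictly greater than 1? Yes.
Verdict: Invertible.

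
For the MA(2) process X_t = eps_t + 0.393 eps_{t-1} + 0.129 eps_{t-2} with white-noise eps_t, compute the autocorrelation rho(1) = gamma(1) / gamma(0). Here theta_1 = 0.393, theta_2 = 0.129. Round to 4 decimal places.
\rho(1) = 0.3789

For an MA(q) process with theta_0 = 1, the autocovariance is
  gamma(k) = sigma^2 * sum_{i=0..q-k} theta_i * theta_{i+k},
and rho(k) = gamma(k) / gamma(0). Sigma^2 cancels.
  numerator   = (1)*(0.393) + (0.393)*(0.129) = 0.443697.
  denominator = (1)^2 + (0.393)^2 + (0.129)^2 = 1.17109.
  rho(1) = 0.443697 / 1.17109 = 0.3789.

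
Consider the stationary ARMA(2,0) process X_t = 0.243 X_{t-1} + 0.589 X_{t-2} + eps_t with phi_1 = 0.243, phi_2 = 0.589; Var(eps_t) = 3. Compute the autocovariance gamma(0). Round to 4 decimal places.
\gamma(0) = 7.0624

Multiply the model equation by X_{t-k} and take expectations. With theta_0 = psi_0 = 1 and psi_j the MA(infinity) weights, this gives
  gamma(k) - sum_i phi_i gamma(k-i) = c_k,
  c_k = sigma^2 * sum_{j=k..q} theta_j psi_{j-k}   (c_k = 0 for k > q),
using gamma(-m) = gamma(m).
Pure AR (q = 0): c_0 = sigma^2 = 3, c_k = 0 for k >= 1.
Equations for k = 0, 1, 2 (AR order 2, c_2 = 0):
  (E0) gamma(0) = phi_1 gamma(1) + phi_2 gamma(2) + c_0
  (E1) gamma(1) = phi_1 gamma(0) + phi_2 gamma(1) + c_1
  (E2) gamma(2) = phi_1 gamma(1) + phi_2 gamma(0)
From (E1): gamma(1) = A gamma(0) + B with
  A = phi_1 / (1 - phi_2) = 0.243 / 0.411 = 0.591241,   B = c_1 / (1 - phi_2) = 0 / 0.411 = 0.
Insert (E2) into (E0): gamma(0) (1 - phi_2^2) = phi_1 (1 + phi_2) gamma(1) + c_0.
  phi_1 (1 + phi_2) = (0.243)(1.589) = 0.386127,   1 - phi_2^2 = 0.653079.
Replace gamma(1) by A gamma(0) + B and collect gamma(0):
  gamma(0) [0.653079 - (0.386127)(0.591241)] = c_0 = 3
  gamma(0) * 0.424785 = 3
  gamma(0) = 3 / 0.424785 = 7.062397.
Therefore gamma(0) = 7.0624 (to 4 decimal places).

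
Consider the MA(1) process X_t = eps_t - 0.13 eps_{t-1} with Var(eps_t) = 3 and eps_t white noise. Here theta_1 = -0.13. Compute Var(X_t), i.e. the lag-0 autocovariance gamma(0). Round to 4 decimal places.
\gamma(0) = 3.0507

For an MA(q) process X_t = eps_t + sum_i theta_i eps_{t-i} with
Var(eps_t) = sigma^2, the variance is
  gamma(0) = sigma^2 * (1 + sum_i theta_i^2).
  sum_i theta_i^2 = (-0.13)^2 = 0.0169.
  gamma(0) = 3 * (1 + 0.0169) = 3 * 1.0169 = 3.0507.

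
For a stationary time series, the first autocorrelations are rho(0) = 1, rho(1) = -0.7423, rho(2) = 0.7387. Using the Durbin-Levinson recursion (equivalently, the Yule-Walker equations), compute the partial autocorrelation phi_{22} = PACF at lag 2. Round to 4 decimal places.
\phi_{22} = 0.4180

The PACF at lag k is phi_{kk}, the last component of the solution
to the Yule-Walker system G_k phi = r_k where
  (G_k)_{ij} = rho(|i - j|), (r_k)_i = rho(i), i,j = 1..k.
Equivalently, Durbin-Levinson gives phi_{kk} iteratively:
  phi_{11} = rho(1)
  phi_{kk} = [rho(k) - sum_{j=1..k-1} phi_{k-1,j} rho(k-j)]
            / [1 - sum_{j=1..k-1} phi_{k-1,j} rho(j)],
  phi_{k,j} = phi_{k-1,j} - phi_{kk} phi_{k-1,k-j},  j = 1..k-1.
Step k = 1:
  phi_11 = rho(1) = -0.7423.
Step k = 2:
  phi_22 = [rho(2) - phi_11 rho(1)] / [1 - phi_11 rho(1)] = [0.7387 - (-0.7423)(-0.7423)] / [1 - (-0.7423)(-0.7423)]
         = 0.18769071 / 0.44899071 = 0.418.
Therefore phi_{22} = 0.4180.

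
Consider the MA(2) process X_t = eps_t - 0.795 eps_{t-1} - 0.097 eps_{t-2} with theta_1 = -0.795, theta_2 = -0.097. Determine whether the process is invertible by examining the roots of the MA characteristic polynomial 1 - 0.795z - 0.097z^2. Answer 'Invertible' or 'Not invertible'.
\text{Invertible}

The MA(q) characteristic polynomial is P(z) = 1 - 0.795z - 0.097z^2.
Invertibility requires all roots to lie outside the unit circle, i.e. |z| > 1 for every root.
Set 1 + (-0.795) z + (-0.097) z^2 = 0, i.e. a z^2 + b z + c = 0 with a = -0.097, b = -0.795, c = 1.
Discriminant D = b^2 - 4ac = (-0.795)^2 - 4*(-0.097)*1 = 0.632025 - (-0.388) = 1.020025.
D >= 0, so the roots are real: z = (-b +/- sqrt(D)) / (2a) = (0.795 +/- 1.009963) / (-0.194).
  z_1 = (0.795 + 1.009963) / (-0.194) = -9.3039,   |z_1| = 9.3039.
  z_2 = (0.795 - 1.009963) / (-0.194) = 1.1081,   |z_2| = 1.1081.
Moduli of all roots: 9.3039, 1.1081.
All moduli strictly greater than 1? Yes.
Verdict: Invertible.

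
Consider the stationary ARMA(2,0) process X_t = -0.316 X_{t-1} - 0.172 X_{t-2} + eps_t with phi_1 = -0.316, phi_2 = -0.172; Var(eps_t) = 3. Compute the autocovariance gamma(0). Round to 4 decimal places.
\gamma(0) = 3.3338

Multiply the model equation by X_{t-k} and take expectations. With theta_0 = psi_0 = 1 and psi_j the MA(infinity) weights, this gives
  gamma(k) - sum_i phi_i gamma(k-i) = c_k,
  c_k = sigma^2 * sum_{j=k..q} theta_j psi_{j-k}   (c_k = 0 for k > q),
using gamma(-m) = gamma(m).
Pure AR (q = 0): c_0 = sigma^2 = 3, c_k = 0 for k >= 1.
Equations for k = 0, 1, 2 (AR order 2, c_2 = 0):
  (E0) gamma(0) = phi_1 gamma(1) + phi_2 gamma(2) + c_0
  (E1) gamma(1) = phi_1 gamma(0) + phi_2 gamma(1) + c_1
  (E2) gamma(2) = phi_1 gamma(1) + phi_2 gamma(0)
From (E1): gamma(1) = A gamma(0) + B with
  A = phi_1 / (1 - phi_2) = -0.316 / 1.172 = -0.269625,   B = c_1 / (1 - phi_2) = 0 / 1.172 = 0.
Insert (E2) into (E0): gamma(0) (1 - phi_2^2) = phi_1 (1 + phi_2) gamma(1) + c_0.
  phi_1 (1 + phi_2) = (-0.316)(0.828) = -0.261648,   1 - phi_2^2 = 0.970416.
Replace gamma(1) by A gamma(0) + B and collect gamma(0):
  gamma(0) [0.970416 - (-0.261648)(-0.269625)] = c_0 = 3
  gamma(0) * 0.899869 = 3
  gamma(0) = 3 / 0.899869 = 3.333818.
Therefore gamma(0) = 3.3338 (to 4 decimal places).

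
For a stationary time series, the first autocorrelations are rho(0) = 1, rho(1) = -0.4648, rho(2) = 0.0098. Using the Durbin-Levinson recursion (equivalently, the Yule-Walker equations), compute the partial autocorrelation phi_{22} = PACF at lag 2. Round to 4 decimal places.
\phi_{22} = -0.2631

The PACF at lag k is phi_{kk}, the last component of the solution
to the Yule-Walker system G_k phi = r_k where
  (G_k)_{ij} = rho(|i - j|), (r_k)_i = rho(i), i,j = 1..k.
Equivalently, Durbin-Levinson gives phi_{kk} iteratively:
  phi_{11} = rho(1)
  phi_{kk} = [rho(k) - sum_{j=1..k-1} phi_{k-1,j} rho(k-j)]
            / [1 - sum_{j=1..k-1} phi_{k-1,j} rho(j)],
  phi_{k,j} = phi_{k-1,j} - phi_{kk} phi_{k-1,k-j},  j = 1..k-1.
Step k = 1:
  phi_11 = rho(1) = -0.4648.
Step k = 2:
  phi_22 = [rho(2) - phi_11 rho(1)] / [1 - phi_11 rho(1)] = [0.0098 - (-0.4648)(-0.4648)] / [1 - (-0.4648)(-0.4648)]
         = -0.20623904 / 0.78396096 = -0.2631.
Therefore phi_{22} = -0.2631.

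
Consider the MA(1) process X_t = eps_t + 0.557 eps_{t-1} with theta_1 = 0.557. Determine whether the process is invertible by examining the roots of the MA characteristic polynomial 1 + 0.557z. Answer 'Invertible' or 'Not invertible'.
\text{Invertible}

The MA(q) characteristic polynomial is P(z) = 1 + 0.557z.
Invertibility requires all roots to lie outside the unit circle, i.e. |z| > 1 for every root.
This is linear in z: 1 + (0.557) z = 0  =>  z = -1/(0.557) = -1.795332,  |z| = 1.795332.
Moduli of all roots: 1.7953.
All moduli strictly greater than 1? Yes.
Verdict: Invertible.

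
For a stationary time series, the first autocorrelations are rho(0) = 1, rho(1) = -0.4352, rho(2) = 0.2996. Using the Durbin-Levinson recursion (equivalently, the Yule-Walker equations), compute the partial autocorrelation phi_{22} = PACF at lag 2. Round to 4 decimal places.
\phi_{22} = 0.1359

The PACF at lag k is phi_{kk}, the last component of the solution
to the Yule-Walker system G_k phi = r_k where
  (G_k)_{ij} = rho(|i - j|), (r_k)_i = rho(i), i,j = 1..k.
Equivalently, Durbin-Levinson gives phi_{kk} iteratively:
  phi_{11} = rho(1)
  phi_{kk} = [rho(k) - sum_{j=1..k-1} phi_{k-1,j} rho(k-j)]
            / [1 - sum_{j=1..k-1} phi_{k-1,j} rho(j)],
  phi_{k,j} = phi_{k-1,j} - phi_{kk} phi_{k-1,k-j},  j = 1..k-1.
Step k = 1:
  phi_11 = rho(1) = -0.4352.
Step k = 2:
  phi_22 = [rho(2) - phi_11 rho(1)] / [1 - phi_11 rho(1)] = [0.2996 - (-0.4352)(-0.4352)] / [1 - (-0.4352)(-0.4352)]
         = 0.11020096 / 0.81060096 = 0.1359.
Therefore phi_{22} = 0.1359.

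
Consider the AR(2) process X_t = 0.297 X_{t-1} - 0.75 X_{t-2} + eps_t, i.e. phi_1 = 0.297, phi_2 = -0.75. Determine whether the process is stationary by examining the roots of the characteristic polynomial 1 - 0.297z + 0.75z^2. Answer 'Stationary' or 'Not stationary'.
\text{Stationary}

The AR(p) characteristic polynomial is P(z) = 1 - 0.297z + 0.75z^2.
Stationarity requires all roots to lie outside the unit circle, i.e. |z| > 1 for every root.
Set 1 + (-0.297) z + (0.75) z^2 = 0, i.e. a z^2 + b z + c = 0 with a = 0.75, b = -0.297, c = 1.
Discriminant D = b^2 - 4ac = (-0.297)^2 - 4*(0.75)*1 = 0.088209 - (3) = -2.911791.
D < 0, so the roots are the complex-conjugate pair z = (-b +/- i sqrt(-D)) / (2a) = 0.198 +/- 1.1376i.
For a conjugate pair |z|^2 = z * conj(z) = (product of roots) = c/a = 1/(0.75) = 1.333333, so |z| = sqrt(1.333333) = 1.1547 for both roots.
Moduli of all roots: 1.1547, 1.1547.
All moduli strictly greater than 1? Yes.
Verdict: Stationary.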